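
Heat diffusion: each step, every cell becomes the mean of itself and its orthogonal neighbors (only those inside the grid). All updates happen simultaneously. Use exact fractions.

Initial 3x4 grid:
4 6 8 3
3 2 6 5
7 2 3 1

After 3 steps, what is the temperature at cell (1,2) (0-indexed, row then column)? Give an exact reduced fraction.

Answer: 6437/1500

Derivation:
Step 1: cell (1,2) = 24/5
Step 2: cell (1,2) = 211/50
Step 3: cell (1,2) = 6437/1500
Full grid after step 3:
  9503/2160 33491/7200 34391/7200 5179/1080
  7439/1800 24923/6000 6437/1500 59887/14400
  1373/360 4561/1200 731/200 2651/720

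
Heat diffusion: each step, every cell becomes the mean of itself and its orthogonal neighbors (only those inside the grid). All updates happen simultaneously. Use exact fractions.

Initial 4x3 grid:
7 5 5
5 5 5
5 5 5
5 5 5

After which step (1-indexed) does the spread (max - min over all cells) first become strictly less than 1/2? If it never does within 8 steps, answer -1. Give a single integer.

Step 1: max=17/3, min=5, spread=2/3
Step 2: max=50/9, min=5, spread=5/9
Step 3: max=581/108, min=5, spread=41/108
  -> spread < 1/2 first at step 3
Step 4: max=69017/12960, min=5, spread=4217/12960
Step 5: max=4097149/777600, min=18079/3600, spread=38417/155520
Step 6: max=244480211/46656000, min=362597/72000, spread=1903471/9331200
Step 7: max=14597789089/2799360000, min=10915759/2160000, spread=18038617/111974400
Step 8: max=873076182851/167961600000, min=984926759/194400000, spread=883978523/6718464000

Answer: 3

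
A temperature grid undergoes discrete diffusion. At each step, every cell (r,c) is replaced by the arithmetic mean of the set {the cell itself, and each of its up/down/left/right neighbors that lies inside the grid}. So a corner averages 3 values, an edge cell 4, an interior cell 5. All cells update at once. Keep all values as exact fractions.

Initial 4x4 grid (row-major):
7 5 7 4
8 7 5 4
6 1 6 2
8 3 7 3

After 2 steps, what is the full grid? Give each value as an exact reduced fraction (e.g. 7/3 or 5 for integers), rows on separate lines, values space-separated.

After step 1:
  20/3 13/2 21/4 5
  7 26/5 29/5 15/4
  23/4 23/5 21/5 15/4
  17/3 19/4 19/4 4
After step 2:
  121/18 1417/240 451/80 14/3
  1477/240 291/50 121/25 183/40
  1381/240 49/10 231/50 157/40
  97/18 593/120 177/40 25/6

Answer: 121/18 1417/240 451/80 14/3
1477/240 291/50 121/25 183/40
1381/240 49/10 231/50 157/40
97/18 593/120 177/40 25/6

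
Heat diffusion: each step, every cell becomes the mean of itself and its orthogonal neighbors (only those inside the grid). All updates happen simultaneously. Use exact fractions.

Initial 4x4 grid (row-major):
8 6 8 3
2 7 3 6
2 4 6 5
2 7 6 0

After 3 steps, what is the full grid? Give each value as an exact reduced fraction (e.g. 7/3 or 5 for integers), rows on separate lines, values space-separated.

Answer: 5587/1080 40991/7200 38407/7200 2303/432
35231/7200 14689/3000 31717/6000 17231/3600
29239/7200 5633/1200 3443/750 3331/720
8827/2160 15347/3600 659/144 583/135

Derivation:
After step 1:
  16/3 29/4 5 17/3
  19/4 22/5 6 17/4
  5/2 26/5 24/5 17/4
  11/3 19/4 19/4 11/3
After step 2:
  52/9 1319/240 287/48 179/36
  1019/240 138/25 489/100 121/24
  967/240 433/100 5 509/120
  131/36 551/120 539/120 38/9
After step 3:
  5587/1080 40991/7200 38407/7200 2303/432
  35231/7200 14689/3000 31717/6000 17231/3600
  29239/7200 5633/1200 3443/750 3331/720
  8827/2160 15347/3600 659/144 583/135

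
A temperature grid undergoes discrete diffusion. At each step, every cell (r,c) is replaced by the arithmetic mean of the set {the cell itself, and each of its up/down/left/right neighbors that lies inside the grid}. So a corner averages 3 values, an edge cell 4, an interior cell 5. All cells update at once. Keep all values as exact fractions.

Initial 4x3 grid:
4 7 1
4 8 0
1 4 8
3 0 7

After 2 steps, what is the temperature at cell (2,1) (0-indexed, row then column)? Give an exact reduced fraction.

Step 1: cell (2,1) = 21/5
Step 2: cell (2,1) = 401/100
Full grid after step 2:
  19/4 259/60 143/36
  337/80 223/50 61/15
  767/240 401/100 91/20
  47/18 421/120 53/12

Answer: 401/100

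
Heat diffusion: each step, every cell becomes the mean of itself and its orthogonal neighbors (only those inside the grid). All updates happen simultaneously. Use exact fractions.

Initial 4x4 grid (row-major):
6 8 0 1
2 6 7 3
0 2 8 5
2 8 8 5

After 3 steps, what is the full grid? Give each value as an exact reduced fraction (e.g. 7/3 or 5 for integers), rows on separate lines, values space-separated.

Answer: 239/54 16063/3600 14839/3600 7733/2160
14713/3600 1688/375 5431/1200 30653/7200
13369/3600 5539/1200 5243/1000 4189/800
8393/2160 34013/7200 4589/800 421/72

Derivation:
After step 1:
  16/3 5 4 4/3
  7/2 5 24/5 4
  3/2 24/5 6 21/4
  10/3 5 29/4 6
After step 2:
  83/18 29/6 227/60 28/9
  23/6 231/50 119/25 923/240
  197/60 223/50 281/50 85/16
  59/18 1223/240 97/16 37/6
After step 3:
  239/54 16063/3600 14839/3600 7733/2160
  14713/3600 1688/375 5431/1200 30653/7200
  13369/3600 5539/1200 5243/1000 4189/800
  8393/2160 34013/7200 4589/800 421/72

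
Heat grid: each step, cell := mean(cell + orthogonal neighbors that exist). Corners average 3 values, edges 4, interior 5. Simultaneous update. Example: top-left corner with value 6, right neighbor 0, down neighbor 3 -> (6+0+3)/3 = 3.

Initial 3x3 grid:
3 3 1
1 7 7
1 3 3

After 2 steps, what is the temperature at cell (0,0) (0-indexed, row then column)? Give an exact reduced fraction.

Answer: 53/18

Derivation:
Step 1: cell (0,0) = 7/3
Step 2: cell (0,0) = 53/18
Full grid after step 2:
  53/18 137/40 35/9
  14/5 187/50 167/40
  49/18 137/40 37/9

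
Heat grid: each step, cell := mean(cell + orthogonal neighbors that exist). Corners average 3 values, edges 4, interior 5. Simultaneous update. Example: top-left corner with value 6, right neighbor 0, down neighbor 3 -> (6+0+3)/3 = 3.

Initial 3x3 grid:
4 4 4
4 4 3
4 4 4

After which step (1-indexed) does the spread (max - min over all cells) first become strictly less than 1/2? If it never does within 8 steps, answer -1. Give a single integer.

Step 1: max=4, min=11/3, spread=1/3
  -> spread < 1/2 first at step 1
Step 2: max=4, min=893/240, spread=67/240
Step 3: max=793/200, min=8203/2160, spread=1807/10800
Step 4: max=21239/5400, min=3298037/864000, spread=33401/288000
Step 5: max=2116609/540000, min=29874067/7776000, spread=3025513/38880000
Step 6: max=112444051/28800000, min=11976673133/3110400000, spread=53531/995328
Step 7: max=30312883949/7776000000, min=720463074151/186624000000, spread=450953/11943936
Step 8: max=3631471389481/933120000000, min=43280856439397/11197440000000, spread=3799043/143327232

Answer: 1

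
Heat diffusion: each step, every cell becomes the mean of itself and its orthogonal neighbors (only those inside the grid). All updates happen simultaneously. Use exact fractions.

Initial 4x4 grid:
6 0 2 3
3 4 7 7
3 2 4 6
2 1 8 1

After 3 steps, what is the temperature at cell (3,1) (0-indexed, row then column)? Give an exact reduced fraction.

Step 1: cell (3,1) = 13/4
Step 2: cell (3,1) = 231/80
Step 3: cell (3,1) = 7913/2400
Full grid after step 3:
  1147/360 4093/1200 1543/400 339/80
  967/300 3529/1000 8261/2000 3721/800
  901/300 6761/2000 2151/500 443/96
  1991/720 7913/2400 377/96 827/180

Answer: 7913/2400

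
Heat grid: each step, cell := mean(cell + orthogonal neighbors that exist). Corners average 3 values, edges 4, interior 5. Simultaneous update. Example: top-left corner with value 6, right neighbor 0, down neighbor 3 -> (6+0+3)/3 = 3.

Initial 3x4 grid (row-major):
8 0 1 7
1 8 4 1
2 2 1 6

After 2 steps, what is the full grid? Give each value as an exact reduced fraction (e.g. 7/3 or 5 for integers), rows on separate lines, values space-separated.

Answer: 4 53/16 53/16 7/2
149/48 73/20 67/20 79/24
29/9 67/24 73/24 125/36

Derivation:
After step 1:
  3 17/4 3 3
  19/4 3 3 9/2
  5/3 13/4 13/4 8/3
After step 2:
  4 53/16 53/16 7/2
  149/48 73/20 67/20 79/24
  29/9 67/24 73/24 125/36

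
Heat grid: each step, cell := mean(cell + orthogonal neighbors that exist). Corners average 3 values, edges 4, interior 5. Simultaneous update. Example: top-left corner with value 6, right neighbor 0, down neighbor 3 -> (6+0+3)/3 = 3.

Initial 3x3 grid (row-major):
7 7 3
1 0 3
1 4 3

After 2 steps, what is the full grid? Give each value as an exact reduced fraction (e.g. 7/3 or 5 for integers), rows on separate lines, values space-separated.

Answer: 23/6 199/48 65/18
49/16 11/4 155/48
25/12 31/12 91/36

Derivation:
After step 1:
  5 17/4 13/3
  9/4 3 9/4
  2 2 10/3
After step 2:
  23/6 199/48 65/18
  49/16 11/4 155/48
  25/12 31/12 91/36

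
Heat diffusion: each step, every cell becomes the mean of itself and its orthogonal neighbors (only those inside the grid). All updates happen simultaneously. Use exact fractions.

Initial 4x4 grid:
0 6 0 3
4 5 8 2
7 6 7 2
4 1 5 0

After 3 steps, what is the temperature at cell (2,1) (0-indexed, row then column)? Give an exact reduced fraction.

Step 1: cell (2,1) = 26/5
Step 2: cell (2,1) = 517/100
Step 3: cell (2,1) = 4513/1000
Full grid after step 3:
  8633/2160 6791/1800 6877/1800 3467/1080
  30599/7200 27587/6000 11903/3000 13259/3600
  3759/800 4513/1000 25889/6000 12391/3600
  1577/360 3499/800 26867/7200 7331/2160

Answer: 4513/1000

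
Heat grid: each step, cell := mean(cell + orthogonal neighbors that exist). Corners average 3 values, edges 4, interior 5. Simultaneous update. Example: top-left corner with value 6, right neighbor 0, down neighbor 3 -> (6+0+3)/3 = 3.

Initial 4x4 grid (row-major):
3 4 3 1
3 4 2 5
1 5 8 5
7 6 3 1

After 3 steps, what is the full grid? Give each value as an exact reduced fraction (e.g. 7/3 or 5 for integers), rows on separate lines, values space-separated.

After step 1:
  10/3 7/2 5/2 3
  11/4 18/5 22/5 13/4
  4 24/5 23/5 19/4
  14/3 21/4 9/2 3
After step 2:
  115/36 97/30 67/20 35/12
  821/240 381/100 367/100 77/20
  973/240 89/20 461/100 39/10
  167/36 1153/240 347/80 49/12
After step 3:
  7091/2160 12229/3600 1317/400 607/180
  26063/7200 22301/6000 1929/500 4301/1200
  5963/1440 13037/3000 8387/2000 4933/1200
  4859/1080 6563/1440 3567/800 2957/720

Answer: 7091/2160 12229/3600 1317/400 607/180
26063/7200 22301/6000 1929/500 4301/1200
5963/1440 13037/3000 8387/2000 4933/1200
4859/1080 6563/1440 3567/800 2957/720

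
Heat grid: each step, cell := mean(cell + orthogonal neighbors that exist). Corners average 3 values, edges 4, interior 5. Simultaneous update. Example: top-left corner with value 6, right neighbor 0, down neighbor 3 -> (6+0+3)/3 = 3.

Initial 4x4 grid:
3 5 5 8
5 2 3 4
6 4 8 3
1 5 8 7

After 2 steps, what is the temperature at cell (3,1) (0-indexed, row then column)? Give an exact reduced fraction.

Answer: 41/8

Derivation:
Step 1: cell (3,1) = 9/2
Step 2: cell (3,1) = 41/8
Full grid after step 2:
  145/36 257/60 143/30 185/36
  121/30 419/100 463/100 301/60
  17/4 9/2 271/50 53/10
  25/6 41/8 227/40 37/6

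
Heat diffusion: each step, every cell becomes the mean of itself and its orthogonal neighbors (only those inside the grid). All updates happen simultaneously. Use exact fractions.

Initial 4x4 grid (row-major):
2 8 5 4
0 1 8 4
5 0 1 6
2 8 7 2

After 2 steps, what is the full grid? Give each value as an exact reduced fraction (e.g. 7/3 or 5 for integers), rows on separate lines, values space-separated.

Answer: 28/9 1019/240 1103/240 193/36
629/240 81/25 467/100 1013/240
47/16 84/25 379/100 363/80
11/3 67/16 363/80 17/4

Derivation:
After step 1:
  10/3 4 25/4 13/3
  2 17/5 19/5 11/2
  7/4 3 22/5 13/4
  5 17/4 9/2 5
After step 2:
  28/9 1019/240 1103/240 193/36
  629/240 81/25 467/100 1013/240
  47/16 84/25 379/100 363/80
  11/3 67/16 363/80 17/4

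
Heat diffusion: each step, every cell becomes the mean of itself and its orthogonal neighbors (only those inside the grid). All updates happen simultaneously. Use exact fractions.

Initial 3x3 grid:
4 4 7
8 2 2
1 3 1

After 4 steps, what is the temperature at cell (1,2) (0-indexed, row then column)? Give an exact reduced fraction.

Answer: 727223/216000

Derivation:
Step 1: cell (1,2) = 3
Step 2: cell (1,2) = 197/60
Step 3: cell (1,2) = 5717/1800
Step 4: cell (1,2) = 727223/216000
Full grid after step 4:
  8209/2025 3425767/864000 477151/129600
  3283517/864000 1260179/360000 727223/216000
  72821/21600 918839/288000 127967/43200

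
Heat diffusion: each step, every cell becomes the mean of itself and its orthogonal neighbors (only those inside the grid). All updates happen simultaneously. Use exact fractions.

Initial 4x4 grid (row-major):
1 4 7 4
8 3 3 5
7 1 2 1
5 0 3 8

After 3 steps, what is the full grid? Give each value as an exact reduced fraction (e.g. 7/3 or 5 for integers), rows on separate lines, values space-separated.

After step 1:
  13/3 15/4 9/2 16/3
  19/4 19/5 4 13/4
  21/4 13/5 2 4
  4 9/4 13/4 4
After step 2:
  77/18 983/240 211/48 157/36
  68/15 189/50 351/100 199/48
  83/20 159/50 317/100 53/16
  23/6 121/40 23/8 15/4
After step 3:
  9293/2160 29789/7200 29453/7200 929/216
  15067/3600 22919/6000 11401/3000 27593/7200
  4709/1200 3461/1000 6419/2000 8627/2400
  1321/360 1937/600 641/200 53/16

Answer: 9293/2160 29789/7200 29453/7200 929/216
15067/3600 22919/6000 11401/3000 27593/7200
4709/1200 3461/1000 6419/2000 8627/2400
1321/360 1937/600 641/200 53/16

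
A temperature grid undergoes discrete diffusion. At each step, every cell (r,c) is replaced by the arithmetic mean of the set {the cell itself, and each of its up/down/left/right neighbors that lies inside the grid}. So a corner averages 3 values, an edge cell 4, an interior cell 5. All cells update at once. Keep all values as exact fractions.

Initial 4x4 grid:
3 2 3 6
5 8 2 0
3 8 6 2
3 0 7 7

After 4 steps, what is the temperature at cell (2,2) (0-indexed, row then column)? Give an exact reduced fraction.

Step 1: cell (2,2) = 5
Step 2: cell (2,2) = 451/100
Step 3: cell (2,2) = 26849/6000
Step 4: cell (2,2) = 776339/180000
Full grid after step 4:
  267713/64800 863861/216000 88301/24000 37253/10800
  459763/108000 754439/180000 119149/30000 29767/8000
  153001/36000 65821/15000 776339/180000 906461/216000
  763/180 156751/36000 487813/108000 287813/64800

Answer: 776339/180000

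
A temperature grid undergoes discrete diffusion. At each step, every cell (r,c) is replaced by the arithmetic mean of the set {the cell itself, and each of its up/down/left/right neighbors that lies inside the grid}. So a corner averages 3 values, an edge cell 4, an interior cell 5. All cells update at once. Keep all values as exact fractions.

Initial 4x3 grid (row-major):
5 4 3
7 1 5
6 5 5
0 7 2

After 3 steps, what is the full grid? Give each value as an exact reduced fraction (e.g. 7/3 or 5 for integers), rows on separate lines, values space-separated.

After step 1:
  16/3 13/4 4
  19/4 22/5 7/2
  9/2 24/5 17/4
  13/3 7/2 14/3
After step 2:
  40/9 1019/240 43/12
  1139/240 207/50 323/80
  1103/240 429/100 1033/240
  37/9 173/40 149/36
After step 3:
  4837/1080 59089/14400 178/45
  32267/7200 25751/6000 3213/800
  31937/7200 4331/1000 30187/7200
  9383/2160 3373/800 9193/2160

Answer: 4837/1080 59089/14400 178/45
32267/7200 25751/6000 3213/800
31937/7200 4331/1000 30187/7200
9383/2160 3373/800 9193/2160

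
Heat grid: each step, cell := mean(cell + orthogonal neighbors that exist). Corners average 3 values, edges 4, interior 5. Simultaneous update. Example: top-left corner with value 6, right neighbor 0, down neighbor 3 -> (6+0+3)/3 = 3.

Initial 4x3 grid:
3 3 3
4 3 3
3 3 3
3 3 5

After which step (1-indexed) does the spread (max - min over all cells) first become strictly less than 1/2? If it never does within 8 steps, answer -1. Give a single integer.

Step 1: max=11/3, min=3, spread=2/3
Step 2: max=32/9, min=3, spread=5/9
Step 3: max=365/108, min=1117/360, spread=299/1080
  -> spread < 1/2 first at step 3
Step 4: max=217177/64800, min=33647/10800, spread=3059/12960
Step 5: max=12842333/3888000, min=10191859/3240000, spread=3060511/19440000
Step 6: max=766995727/233280000, min=15358349/4860000, spread=1191799/9331200
Step 7: max=45763796693/13996800000, min=36964533079/11664000000, spread=7031784991/69984000000
Step 8: max=2738071154287/839808000000, min=2224576782011/699840000000, spread=342895079369/4199040000000

Answer: 3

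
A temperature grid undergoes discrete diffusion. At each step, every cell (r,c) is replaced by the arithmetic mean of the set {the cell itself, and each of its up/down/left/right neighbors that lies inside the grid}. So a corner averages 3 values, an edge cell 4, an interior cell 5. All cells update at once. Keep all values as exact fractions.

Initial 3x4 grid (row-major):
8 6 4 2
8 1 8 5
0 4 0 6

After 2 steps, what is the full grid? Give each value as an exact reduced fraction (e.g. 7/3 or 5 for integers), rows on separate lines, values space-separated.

After step 1:
  22/3 19/4 5 11/3
  17/4 27/5 18/5 21/4
  4 5/4 9/2 11/3
After step 2:
  49/9 1349/240 1021/240 167/36
  1259/240 77/20 19/4 971/240
  19/6 303/80 781/240 161/36

Answer: 49/9 1349/240 1021/240 167/36
1259/240 77/20 19/4 971/240
19/6 303/80 781/240 161/36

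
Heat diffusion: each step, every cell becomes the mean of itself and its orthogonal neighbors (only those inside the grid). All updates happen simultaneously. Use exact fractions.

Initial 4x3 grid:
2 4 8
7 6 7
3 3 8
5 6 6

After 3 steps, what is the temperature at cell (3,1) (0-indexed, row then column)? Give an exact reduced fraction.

Answer: 19093/3600

Derivation:
Step 1: cell (3,1) = 5
Step 2: cell (3,1) = 323/60
Step 3: cell (3,1) = 19093/3600
Full grid after step 3:
  2621/540 4847/900 12749/2160
  17533/3600 32263/6000 43541/7200
  1088/225 32483/6000 42541/7200
  667/135 19093/3600 12637/2160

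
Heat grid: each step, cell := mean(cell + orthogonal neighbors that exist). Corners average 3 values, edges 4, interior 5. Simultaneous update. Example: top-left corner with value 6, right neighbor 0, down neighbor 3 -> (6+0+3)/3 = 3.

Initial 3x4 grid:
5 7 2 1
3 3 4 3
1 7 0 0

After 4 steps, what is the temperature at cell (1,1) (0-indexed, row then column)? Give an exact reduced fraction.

Step 1: cell (1,1) = 24/5
Step 2: cell (1,1) = 86/25
Step 3: cell (1,1) = 22231/6000
Step 4: cell (1,1) = 609817/180000
Full grid after step 4:
  83719/21600 89351/24000 73091/24000 19333/7200
  819619/216000 609817/180000 176489/60000 171493/72000
  111791/32400 176071/54000 23581/9000 12631/5400

Answer: 609817/180000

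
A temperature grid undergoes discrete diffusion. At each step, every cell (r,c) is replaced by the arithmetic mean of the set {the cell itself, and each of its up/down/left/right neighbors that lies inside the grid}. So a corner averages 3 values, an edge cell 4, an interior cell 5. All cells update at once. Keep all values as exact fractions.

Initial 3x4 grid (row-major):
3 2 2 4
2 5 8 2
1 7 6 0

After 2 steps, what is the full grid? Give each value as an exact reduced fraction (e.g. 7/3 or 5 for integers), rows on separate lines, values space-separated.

Answer: 97/36 53/15 107/30 61/18
793/240 199/50 443/100 403/120
65/18 68/15 259/60 137/36

Derivation:
After step 1:
  7/3 3 4 8/3
  11/4 24/5 23/5 7/2
  10/3 19/4 21/4 8/3
After step 2:
  97/36 53/15 107/30 61/18
  793/240 199/50 443/100 403/120
  65/18 68/15 259/60 137/36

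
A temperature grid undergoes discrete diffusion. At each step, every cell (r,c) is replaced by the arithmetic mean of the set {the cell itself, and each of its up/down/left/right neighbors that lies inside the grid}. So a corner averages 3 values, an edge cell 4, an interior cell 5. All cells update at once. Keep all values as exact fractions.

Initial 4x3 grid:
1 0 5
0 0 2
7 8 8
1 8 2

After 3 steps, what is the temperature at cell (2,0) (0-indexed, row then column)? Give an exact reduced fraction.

Answer: 3499/900

Derivation:
Step 1: cell (2,0) = 4
Step 2: cell (2,0) = 263/60
Step 3: cell (2,0) = 3499/900
Full grid after step 3:
  353/216 15187/7200 1057/432
  9751/3600 17251/6000 25427/7200
  3499/900 13603/3000 10889/2400
  10547/2160 71659/14400 1927/360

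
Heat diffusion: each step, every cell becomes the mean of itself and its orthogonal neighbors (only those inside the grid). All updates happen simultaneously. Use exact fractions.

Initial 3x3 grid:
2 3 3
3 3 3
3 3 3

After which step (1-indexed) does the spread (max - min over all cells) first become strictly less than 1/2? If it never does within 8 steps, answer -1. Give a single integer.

Answer: 1

Derivation:
Step 1: max=3, min=8/3, spread=1/3
  -> spread < 1/2 first at step 1
Step 2: max=3, min=49/18, spread=5/18
Step 3: max=3, min=607/216, spread=41/216
Step 4: max=1069/360, min=36749/12960, spread=347/2592
Step 5: max=10643/3600, min=2225863/777600, spread=2921/31104
Step 6: max=1270517/432000, min=134139461/46656000, spread=24611/373248
Step 7: max=28503259/9720000, min=8079357967/2799360000, spread=207329/4478976
Step 8: max=1516398401/518400000, min=485854847549/167961600000, spread=1746635/53747712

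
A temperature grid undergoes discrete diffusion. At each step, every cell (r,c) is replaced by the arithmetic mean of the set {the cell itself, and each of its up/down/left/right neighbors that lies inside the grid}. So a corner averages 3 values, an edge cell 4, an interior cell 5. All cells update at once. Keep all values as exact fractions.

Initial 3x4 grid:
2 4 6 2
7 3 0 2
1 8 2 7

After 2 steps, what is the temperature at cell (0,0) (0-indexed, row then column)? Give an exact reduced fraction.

Answer: 34/9

Derivation:
Step 1: cell (0,0) = 13/3
Step 2: cell (0,0) = 34/9
Full grid after step 2:
  34/9 929/240 761/240 109/36
  1039/240 7/2 17/5 247/80
  145/36 1049/240 841/240 32/9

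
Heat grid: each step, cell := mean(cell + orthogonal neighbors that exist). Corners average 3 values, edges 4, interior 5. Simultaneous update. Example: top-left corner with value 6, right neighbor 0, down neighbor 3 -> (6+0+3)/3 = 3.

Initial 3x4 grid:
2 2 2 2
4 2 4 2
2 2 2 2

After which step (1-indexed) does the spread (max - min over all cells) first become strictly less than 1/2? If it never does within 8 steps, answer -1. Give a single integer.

Step 1: max=14/5, min=2, spread=4/5
Step 2: max=319/120, min=89/40, spread=13/30
  -> spread < 1/2 first at step 2
Step 3: max=1357/540, min=407/180, spread=34/135
Step 4: max=1077223/432000, min=330881/144000, spread=4229/21600
Step 5: max=9560693/3888000, min=3010771/1296000, spread=26419/194400
Step 6: max=3808152223/1555200000, min=1210360841/518400000, spread=1770697/15552000
Step 7: max=34067900393/13996800000, min=10957861231/4665600000, spread=11943167/139968000
Step 8: max=13595013278263/5598720000000, min=4394013695921/1866240000000, spread=825944381/11197440000

Answer: 2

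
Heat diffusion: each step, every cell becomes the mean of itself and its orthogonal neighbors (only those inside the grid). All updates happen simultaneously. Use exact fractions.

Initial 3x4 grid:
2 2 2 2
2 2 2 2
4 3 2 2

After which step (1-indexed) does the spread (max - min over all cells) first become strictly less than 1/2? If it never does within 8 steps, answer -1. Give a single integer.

Step 1: max=3, min=2, spread=1
Step 2: max=11/4, min=2, spread=3/4
Step 3: max=103/40, min=2, spread=23/40
Step 4: max=17863/7200, min=3647/1800, spread=131/288
  -> spread < 1/2 first at step 4
Step 5: max=1042597/432000, min=222053/108000, spread=30877/86400
Step 6: max=20462501/8640000, min=750199/360000, spread=98309/345600
Step 7: max=3631193477/1555200000, min=102472811/48600000, spread=14082541/62208000
Step 8: max=215577822143/93312000000, min=3103760137/1458000000, spread=135497387/746496000

Answer: 4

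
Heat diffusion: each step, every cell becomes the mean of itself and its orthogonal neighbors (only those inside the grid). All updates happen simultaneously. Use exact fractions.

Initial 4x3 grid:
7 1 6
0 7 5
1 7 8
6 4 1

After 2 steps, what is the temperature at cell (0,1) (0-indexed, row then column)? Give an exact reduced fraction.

Step 1: cell (0,1) = 21/4
Step 2: cell (0,1) = 191/48
Full grid after step 2:
  35/9 191/48 21/4
  167/48 249/50 79/16
  979/240 453/100 1289/240
  35/9 179/40 169/36

Answer: 191/48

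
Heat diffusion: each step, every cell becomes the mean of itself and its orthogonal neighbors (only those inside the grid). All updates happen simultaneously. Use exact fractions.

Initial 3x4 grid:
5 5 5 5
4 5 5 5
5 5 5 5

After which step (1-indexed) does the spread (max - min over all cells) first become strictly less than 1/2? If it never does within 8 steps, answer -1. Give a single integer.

Step 1: max=5, min=14/3, spread=1/3
  -> spread < 1/2 first at step 1
Step 2: max=5, min=1133/240, spread=67/240
Step 3: max=5, min=10363/2160, spread=437/2160
Step 4: max=4991/1000, min=4162469/864000, spread=29951/172800
Step 5: max=16796/3375, min=37664179/7776000, spread=206761/1555200
Step 6: max=26834329/5400000, min=15095804429/3110400000, spread=14430763/124416000
Step 7: max=2142347273/432000000, min=908012258311/186624000000, spread=139854109/1492992000
Step 8: max=192548771023/38880000000, min=54564728109749/11197440000000, spread=7114543559/89579520000

Answer: 1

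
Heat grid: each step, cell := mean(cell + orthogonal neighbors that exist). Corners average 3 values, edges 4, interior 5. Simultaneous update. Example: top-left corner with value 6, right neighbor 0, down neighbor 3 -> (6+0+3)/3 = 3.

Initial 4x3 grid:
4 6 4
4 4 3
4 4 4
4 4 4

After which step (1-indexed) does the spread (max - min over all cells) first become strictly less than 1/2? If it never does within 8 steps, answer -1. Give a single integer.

Step 1: max=14/3, min=15/4, spread=11/12
Step 2: max=177/40, min=31/8, spread=11/20
Step 3: max=4691/1080, min=283/72, spread=223/540
  -> spread < 1/2 first at step 3
Step 4: max=276307/64800, min=42677/10800, spread=4049/12960
Step 5: max=16441193/3888000, min=1285619/324000, spread=202753/777600
Step 6: max=978712207/233280000, min=19386559/4860000, spread=385259/1866240
Step 7: max=58429412813/13996800000, min=1167776981/291600000, spread=95044709/559872000
Step 8: max=3490898610967/839808000000, min=70327966429/17496000000, spread=921249779/6718464000

Answer: 3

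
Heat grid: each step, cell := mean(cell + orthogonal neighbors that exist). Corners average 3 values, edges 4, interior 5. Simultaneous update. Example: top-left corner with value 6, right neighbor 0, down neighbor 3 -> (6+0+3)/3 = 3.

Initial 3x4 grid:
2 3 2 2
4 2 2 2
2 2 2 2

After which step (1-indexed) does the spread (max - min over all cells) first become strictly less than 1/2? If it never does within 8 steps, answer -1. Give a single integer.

Step 1: max=3, min=2, spread=1
Step 2: max=323/120, min=2, spread=83/120
Step 3: max=13/5, min=2, spread=3/5
Step 4: max=53707/21600, min=18553/9000, spread=45899/108000
  -> spread < 1/2 first at step 4
Step 5: max=3184483/1296000, min=24971/12000, spread=97523/259200
Step 6: max=62477239/25920000, min=35749/16875, spread=302671/1036800
Step 7: max=11131401503/4665600000, min=69323837/32400000, spread=45950759/186624000
Step 8: max=660885693677/279936000000, min=1401397661/648000000, spread=443855233/2239488000

Answer: 4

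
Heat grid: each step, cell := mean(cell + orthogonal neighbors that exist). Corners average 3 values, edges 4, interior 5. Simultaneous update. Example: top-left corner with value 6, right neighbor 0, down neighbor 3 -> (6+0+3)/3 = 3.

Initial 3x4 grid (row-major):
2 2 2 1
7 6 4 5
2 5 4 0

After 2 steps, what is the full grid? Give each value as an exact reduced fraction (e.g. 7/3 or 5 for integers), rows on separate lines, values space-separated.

After step 1:
  11/3 3 9/4 8/3
  17/4 24/5 21/5 5/2
  14/3 17/4 13/4 3
After step 2:
  131/36 823/240 727/240 89/36
  1043/240 41/10 17/5 371/120
  79/18 509/120 147/40 35/12

Answer: 131/36 823/240 727/240 89/36
1043/240 41/10 17/5 371/120
79/18 509/120 147/40 35/12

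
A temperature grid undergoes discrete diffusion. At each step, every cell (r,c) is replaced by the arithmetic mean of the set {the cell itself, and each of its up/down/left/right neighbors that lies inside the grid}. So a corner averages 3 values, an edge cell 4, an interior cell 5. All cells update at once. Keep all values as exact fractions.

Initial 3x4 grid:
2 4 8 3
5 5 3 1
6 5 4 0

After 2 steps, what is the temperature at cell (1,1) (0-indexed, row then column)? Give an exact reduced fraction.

Answer: 457/100

Derivation:
Step 1: cell (1,1) = 22/5
Step 2: cell (1,1) = 457/100
Full grid after step 2:
  155/36 1039/240 349/80 41/12
  179/40 457/100 357/100 697/240
  89/18 133/30 52/15 77/36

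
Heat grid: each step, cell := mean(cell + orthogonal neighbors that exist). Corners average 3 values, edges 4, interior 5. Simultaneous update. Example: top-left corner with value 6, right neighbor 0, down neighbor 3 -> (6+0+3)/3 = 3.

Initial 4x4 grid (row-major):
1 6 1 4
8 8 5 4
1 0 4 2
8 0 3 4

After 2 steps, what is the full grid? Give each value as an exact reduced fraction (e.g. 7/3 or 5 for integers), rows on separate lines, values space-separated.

Answer: 9/2 23/5 77/20 43/12
383/80 209/50 407/100 293/80
287/80 89/25 321/100 261/80
10/3 111/40 113/40 37/12

Derivation:
After step 1:
  5 4 4 3
  9/2 27/5 22/5 15/4
  17/4 13/5 14/5 7/2
  3 11/4 11/4 3
After step 2:
  9/2 23/5 77/20 43/12
  383/80 209/50 407/100 293/80
  287/80 89/25 321/100 261/80
  10/3 111/40 113/40 37/12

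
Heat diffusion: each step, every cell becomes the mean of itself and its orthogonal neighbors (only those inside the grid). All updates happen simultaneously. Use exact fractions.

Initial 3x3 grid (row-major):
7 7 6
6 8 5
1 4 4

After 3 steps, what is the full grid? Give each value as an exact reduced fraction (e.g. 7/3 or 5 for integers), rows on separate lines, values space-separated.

Answer: 1315/216 557/90 97/16
7927/1440 3319/600 16019/2880
2087/432 1561/320 535/108

Derivation:
After step 1:
  20/3 7 6
  11/2 6 23/4
  11/3 17/4 13/3
After step 2:
  115/18 77/12 25/4
  131/24 57/10 265/48
  161/36 73/16 43/9
After step 3:
  1315/216 557/90 97/16
  7927/1440 3319/600 16019/2880
  2087/432 1561/320 535/108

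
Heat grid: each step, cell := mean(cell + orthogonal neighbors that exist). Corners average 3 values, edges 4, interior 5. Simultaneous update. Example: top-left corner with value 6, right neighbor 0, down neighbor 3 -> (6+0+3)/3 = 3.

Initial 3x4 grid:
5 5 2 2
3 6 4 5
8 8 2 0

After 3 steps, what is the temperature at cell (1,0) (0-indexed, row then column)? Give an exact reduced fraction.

Step 1: cell (1,0) = 11/2
Step 2: cell (1,0) = 641/120
Step 3: cell (1,0) = 7583/1440
Full grid after step 3:
  10397/2160 1277/288 1759/480 1153/360
  7583/1440 5669/1200 1153/300 9023/2880
  1489/270 181/36 2831/720 7013/2160

Answer: 7583/1440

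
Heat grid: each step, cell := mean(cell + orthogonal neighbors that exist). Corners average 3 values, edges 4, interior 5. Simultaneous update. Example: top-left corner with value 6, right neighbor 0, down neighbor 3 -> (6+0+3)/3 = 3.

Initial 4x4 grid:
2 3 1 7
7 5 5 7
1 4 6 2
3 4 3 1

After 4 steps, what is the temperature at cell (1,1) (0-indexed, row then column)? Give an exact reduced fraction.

Answer: 238831/60000

Derivation:
Step 1: cell (1,1) = 24/5
Step 2: cell (1,1) = 201/50
Step 3: cell (1,1) = 329/80
Step 4: cell (1,1) = 238831/60000
Full grid after step 4:
  9193/2400 19387/4800 6833/1600 334/75
  27811/7200 238831/60000 21173/5000 20741/4800
  398201/108000 343643/90000 233807/60000 283939/72000
  115019/32400 95849/27000 16109/4500 78001/21600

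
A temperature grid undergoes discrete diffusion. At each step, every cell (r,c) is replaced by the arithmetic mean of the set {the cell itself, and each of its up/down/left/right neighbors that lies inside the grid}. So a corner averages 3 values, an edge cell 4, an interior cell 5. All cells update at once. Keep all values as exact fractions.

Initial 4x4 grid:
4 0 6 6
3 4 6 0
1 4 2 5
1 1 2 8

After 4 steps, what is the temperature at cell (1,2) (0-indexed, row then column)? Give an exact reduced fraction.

Step 1: cell (1,2) = 18/5
Step 2: cell (1,2) = 391/100
Step 3: cell (1,2) = 73/20
Step 4: cell (1,2) = 1376/375
Full grid after step 4:
  197939/64800 22759/6750 6707/1800 797/200
  613673/216000 565469/180000 1376/375 4679/1200
  177611/72000 86347/30000 13641/4000 23077/6000
  8317/3600 21119/8000 79573/24000 26467/7200

Answer: 1376/375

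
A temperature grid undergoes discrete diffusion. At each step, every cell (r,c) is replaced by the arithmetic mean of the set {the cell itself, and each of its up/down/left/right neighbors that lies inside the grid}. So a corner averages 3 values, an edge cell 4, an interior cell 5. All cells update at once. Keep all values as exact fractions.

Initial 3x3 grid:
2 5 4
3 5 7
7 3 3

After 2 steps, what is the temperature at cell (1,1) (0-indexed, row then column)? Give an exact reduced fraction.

Answer: 221/50

Derivation:
Step 1: cell (1,1) = 23/5
Step 2: cell (1,1) = 221/50
Full grid after step 2:
  139/36 259/60 169/36
  991/240 221/50 1141/240
  157/36 533/120 163/36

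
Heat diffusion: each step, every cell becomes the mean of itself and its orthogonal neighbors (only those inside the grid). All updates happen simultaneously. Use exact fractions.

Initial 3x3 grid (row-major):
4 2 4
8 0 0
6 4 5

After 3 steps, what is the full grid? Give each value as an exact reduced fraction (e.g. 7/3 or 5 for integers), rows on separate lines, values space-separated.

After step 1:
  14/3 5/2 2
  9/2 14/5 9/4
  6 15/4 3
After step 2:
  35/9 359/120 9/4
  539/120 79/25 201/80
  19/4 311/80 3
After step 3:
  2047/540 22123/7200 1861/720
  29323/7200 5113/1500 4369/1600
  3151/720 5919/1600 47/15

Answer: 2047/540 22123/7200 1861/720
29323/7200 5113/1500 4369/1600
3151/720 5919/1600 47/15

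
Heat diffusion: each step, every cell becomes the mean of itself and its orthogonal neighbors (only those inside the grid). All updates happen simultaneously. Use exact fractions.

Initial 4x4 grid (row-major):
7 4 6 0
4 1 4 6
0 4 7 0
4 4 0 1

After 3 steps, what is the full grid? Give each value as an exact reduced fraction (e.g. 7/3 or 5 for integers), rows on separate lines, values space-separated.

After step 1:
  5 9/2 7/2 4
  3 17/5 24/5 5/2
  3 16/5 3 7/2
  8/3 3 3 1/3
After step 2:
  25/6 41/10 21/5 10/3
  18/5 189/50 86/25 37/10
  89/30 78/25 7/2 7/3
  26/9 89/30 7/3 41/18
After step 3:
  178/45 2437/600 2261/600 337/90
  2177/600 451/125 931/250 1921/600
  5659/1800 49/15 2209/750 1063/360
  397/135 5089/1800 997/360 125/54

Answer: 178/45 2437/600 2261/600 337/90
2177/600 451/125 931/250 1921/600
5659/1800 49/15 2209/750 1063/360
397/135 5089/1800 997/360 125/54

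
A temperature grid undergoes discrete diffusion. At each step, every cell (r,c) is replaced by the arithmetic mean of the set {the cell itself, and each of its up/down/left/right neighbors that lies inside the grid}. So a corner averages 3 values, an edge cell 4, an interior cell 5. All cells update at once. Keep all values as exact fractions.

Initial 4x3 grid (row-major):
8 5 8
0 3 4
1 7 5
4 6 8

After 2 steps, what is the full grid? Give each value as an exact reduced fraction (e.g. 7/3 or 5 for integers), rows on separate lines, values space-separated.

After step 1:
  13/3 6 17/3
  3 19/5 5
  3 22/5 6
  11/3 25/4 19/3
After step 2:
  40/9 99/20 50/9
  53/15 111/25 307/60
  211/60 469/100 163/30
  155/36 413/80 223/36

Answer: 40/9 99/20 50/9
53/15 111/25 307/60
211/60 469/100 163/30
155/36 413/80 223/36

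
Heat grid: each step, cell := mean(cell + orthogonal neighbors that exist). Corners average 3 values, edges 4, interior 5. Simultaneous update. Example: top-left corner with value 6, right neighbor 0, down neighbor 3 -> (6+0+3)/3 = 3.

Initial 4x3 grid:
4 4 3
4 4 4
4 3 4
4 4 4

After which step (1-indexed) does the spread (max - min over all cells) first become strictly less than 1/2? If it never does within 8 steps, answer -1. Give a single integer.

Step 1: max=4, min=11/3, spread=1/3
  -> spread < 1/2 first at step 1
Step 2: max=47/12, min=67/18, spread=7/36
Step 3: max=9307/2400, min=8113/2160, spread=2633/21600
Step 4: max=277739/72000, min=408521/108000, spread=647/8640
Step 5: max=9981461/2592000, min=29489383/7776000, spread=455/7776
Step 6: max=597740899/155520000, min=1774615397/466560000, spread=186073/4665600
Step 7: max=35843381441/9331200000, min=106613562823/27993600000, spread=1833163/55987200
Step 8: max=2148497390419/559872000000, min=6405088966757/1679616000000, spread=80806409/3359232000

Answer: 1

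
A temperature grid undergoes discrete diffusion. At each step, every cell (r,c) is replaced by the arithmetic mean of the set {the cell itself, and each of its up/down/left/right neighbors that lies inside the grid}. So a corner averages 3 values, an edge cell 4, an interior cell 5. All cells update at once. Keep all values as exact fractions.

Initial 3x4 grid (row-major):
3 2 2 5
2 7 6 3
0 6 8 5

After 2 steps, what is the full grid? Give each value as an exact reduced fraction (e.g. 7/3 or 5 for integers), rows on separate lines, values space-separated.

After step 1:
  7/3 7/2 15/4 10/3
  3 23/5 26/5 19/4
  8/3 21/4 25/4 16/3
After step 2:
  53/18 851/240 947/240 71/18
  63/20 431/100 491/100 1117/240
  131/36 563/120 661/120 49/9

Answer: 53/18 851/240 947/240 71/18
63/20 431/100 491/100 1117/240
131/36 563/120 661/120 49/9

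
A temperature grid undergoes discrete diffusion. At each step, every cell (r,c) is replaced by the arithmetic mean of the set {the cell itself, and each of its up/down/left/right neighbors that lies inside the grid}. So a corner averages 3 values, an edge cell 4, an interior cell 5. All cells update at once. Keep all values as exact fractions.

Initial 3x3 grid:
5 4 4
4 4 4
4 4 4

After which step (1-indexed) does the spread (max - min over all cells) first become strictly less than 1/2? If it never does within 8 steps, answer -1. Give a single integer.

Step 1: max=13/3, min=4, spread=1/3
  -> spread < 1/2 first at step 1
Step 2: max=77/18, min=4, spread=5/18
Step 3: max=905/216, min=4, spread=41/216
Step 4: max=53971/12960, min=1451/360, spread=347/2592
Step 5: max=3217337/777600, min=14557/3600, spread=2921/31104
Step 6: max=192452539/46656000, min=1753483/432000, spread=24611/373248
Step 7: max=11516162033/2799360000, min=39536741/9720000, spread=207329/4478976
Step 8: max=689876352451/167961600000, min=2112401599/518400000, spread=1746635/53747712

Answer: 1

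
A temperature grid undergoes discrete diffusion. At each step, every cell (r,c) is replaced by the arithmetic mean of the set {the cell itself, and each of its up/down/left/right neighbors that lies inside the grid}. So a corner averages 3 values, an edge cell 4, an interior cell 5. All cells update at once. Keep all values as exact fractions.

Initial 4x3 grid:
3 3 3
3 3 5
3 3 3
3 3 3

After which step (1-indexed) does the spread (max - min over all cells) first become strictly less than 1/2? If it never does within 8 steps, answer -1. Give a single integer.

Step 1: max=11/3, min=3, spread=2/3
Step 2: max=211/60, min=3, spread=31/60
Step 3: max=1831/540, min=3, spread=211/540
  -> spread < 1/2 first at step 3
Step 4: max=178897/54000, min=2747/900, spread=14077/54000
Step 5: max=1598407/486000, min=165683/54000, spread=5363/24300
Step 6: max=47480809/14580000, min=92869/30000, spread=93859/583200
Step 7: max=2834674481/874800000, min=151136467/48600000, spread=4568723/34992000
Step 8: max=169244435629/52488000000, min=4555618889/1458000000, spread=8387449/83980800

Answer: 3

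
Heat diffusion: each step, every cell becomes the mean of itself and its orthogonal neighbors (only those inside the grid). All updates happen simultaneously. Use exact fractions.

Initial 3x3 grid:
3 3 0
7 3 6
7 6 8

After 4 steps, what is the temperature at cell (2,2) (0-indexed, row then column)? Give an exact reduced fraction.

Step 1: cell (2,2) = 20/3
Step 2: cell (2,2) = 203/36
Step 3: cell (2,2) = 2369/432
Step 4: cell (2,2) = 26819/5184
Full grid after step 4:
  22327/5184 144587/34560 3499/864
  14191/2880 33907/7200 161407/34560
  3487/648 46643/8640 26819/5184

Answer: 26819/5184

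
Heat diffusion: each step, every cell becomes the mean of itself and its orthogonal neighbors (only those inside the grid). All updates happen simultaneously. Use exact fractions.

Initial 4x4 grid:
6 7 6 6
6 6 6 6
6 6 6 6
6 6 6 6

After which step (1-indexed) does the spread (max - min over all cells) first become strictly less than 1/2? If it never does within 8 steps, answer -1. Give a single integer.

Step 1: max=19/3, min=6, spread=1/3
  -> spread < 1/2 first at step 1
Step 2: max=751/120, min=6, spread=31/120
Step 3: max=6691/1080, min=6, spread=211/1080
Step 4: max=664843/108000, min=6, spread=16843/108000
Step 5: max=5970643/972000, min=54079/9000, spread=130111/972000
Step 6: max=178602367/29160000, min=3247159/540000, spread=3255781/29160000
Step 7: max=5349153691/874800000, min=3251107/540000, spread=82360351/874800000
Step 8: max=160215316891/26244000000, min=585706441/97200000, spread=2074577821/26244000000

Answer: 1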